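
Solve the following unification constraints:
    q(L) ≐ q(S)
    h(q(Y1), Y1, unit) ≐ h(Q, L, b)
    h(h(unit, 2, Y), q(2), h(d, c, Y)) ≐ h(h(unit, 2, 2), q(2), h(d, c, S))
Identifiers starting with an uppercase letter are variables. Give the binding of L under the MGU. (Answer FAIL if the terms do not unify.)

Decompose q/1: L ≐ S.
Bind L := S; substituting into the one remaining equation that mentions L gives: h(q(Y1), Y1, unit) ≐ h(Q, S, b).
Decompose h/3: q(Y1) ≐ Q,  Y1 ≐ S,  unit ≐ b.
Bind Q := q(Y1); no other remaining equation mentions Q.
Bind Y1 := S; no other remaining equation mentions Y1. Substituting into the earlier binding gives Q := q(S).
Clash: constants unit and b differ; no unifier exists.

FAIL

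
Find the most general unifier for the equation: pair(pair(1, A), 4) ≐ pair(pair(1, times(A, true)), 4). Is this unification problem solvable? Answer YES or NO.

Decompose pair/2: pair(1, A) ≐ pair(1, times(A, true)),  4 ≐ 4.
Decompose pair/2: 1 ≐ 1,  A ≐ times(A, true).
Delete trivial equation 1 ≐ 1.
Occurs check fails: A occurs in times(A, true); the equation A ≐ times(A, true) has no finite solution.

NO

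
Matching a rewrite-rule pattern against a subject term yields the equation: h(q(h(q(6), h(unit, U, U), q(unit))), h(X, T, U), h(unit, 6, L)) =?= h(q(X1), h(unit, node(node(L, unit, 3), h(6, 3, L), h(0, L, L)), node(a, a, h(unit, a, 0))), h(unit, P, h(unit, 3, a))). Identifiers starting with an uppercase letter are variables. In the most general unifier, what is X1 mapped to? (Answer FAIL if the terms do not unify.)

h(q(6), h(unit, node(a, a, h(unit, a, 0)), node(a, a, h(unit, a, 0))), q(unit))

Decompose h/3: q(h(q(6), h(unit, U, U), q(unit))) =?= q(X1),  h(X, T, U) =?= h(unit, node(node(L, unit, 3), h(6, 3, L), h(0, L, L)), node(a, a, h(unit, a, 0))),  h(unit, 6, L) =?= h(unit, P, h(unit, 3, a)).
Decompose q/1: h(q(6), h(unit, U, U), q(unit)) =?= X1.
Bind X1 := h(q(6), h(unit, U, U), q(unit)); no other remaining equation mentions X1.
Decompose h/3: X =?= unit,  T =?= node(node(L, unit, 3), h(6, 3, L), h(0, L, L)),  U =?= node(a, a, h(unit, a, 0)).
Bind X := unit; no other remaining equation mentions X.
Bind T := node(node(L, unit, 3), h(6, 3, L), h(0, L, L)); no other remaining equation mentions T.
Bind U := node(a, a, h(unit, a, 0)); no other remaining equation mentions U. Substituting into the earlier binding gives X1 := h(q(6), h(unit, node(a, a, h(unit, a, 0)), node(a, a, h(unit, a, 0))), q(unit)).
Decompose h/3: unit =?= unit,  6 =?= P,  L =?= h(unit, 3, a).
Delete trivial equation unit =?= unit.
Bind P := 6; no other remaining equation mentions P.
Bind L := h(unit, 3, a). Substituting into the earlier binding gives T := node(node(h(unit, 3, a), unit, 3), h(6, 3, h(unit, 3, a)), h(0, h(unit, 3, a), h(unit, 3, a))).
MGU = { X1 -> h(q(6), h(unit, node(a, a, h(unit, a, 0)), node(a, a, h(unit, a, 0))), q(unit)), X -> unit, T -> node(node(h(unit, 3, a), unit, 3), h(6, 3, h(unit, 3, a)), h(0, h(unit, 3, a), h(unit, 3, a))), U -> node(a, a, h(unit, a, 0)), P -> 6, L -> h(unit, 3, a) }, so X1 -> h(q(6), h(unit, node(a, a, h(unit, a, 0)), node(a, a, h(unit, a, 0))), q(unit)).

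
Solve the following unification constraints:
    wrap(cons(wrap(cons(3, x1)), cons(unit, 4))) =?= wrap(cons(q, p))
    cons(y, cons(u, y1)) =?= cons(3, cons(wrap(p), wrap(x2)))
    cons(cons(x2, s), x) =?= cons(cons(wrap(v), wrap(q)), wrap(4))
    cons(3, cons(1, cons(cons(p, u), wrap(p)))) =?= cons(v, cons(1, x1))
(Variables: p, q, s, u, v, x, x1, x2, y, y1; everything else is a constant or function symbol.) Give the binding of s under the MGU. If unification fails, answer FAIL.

Decompose wrap/1: cons(wrap(cons(3, x1)), cons(unit, 4)) =?= cons(q, p).
Decompose cons/2: wrap(cons(3, x1)) =?= q,  cons(unit, 4) =?= p.
Bind q := wrap(cons(3, x1)); substituting into the one remaining equation that mentions q gives: cons(cons(x2, s), x) =?= cons(cons(wrap(v), wrap(wrap(cons(3, x1)))), wrap(4)).
Bind p := cons(unit, 4); substituting into the 2 remaining equations that mention p gives: cons(y, cons(u, y1)) =?= cons(3, cons(wrap(cons(unit, 4)), wrap(x2))),  cons(3, cons(1, cons(cons(cons(unit, 4), u), wrap(cons(unit, 4))))) =?= cons(v, cons(1, x1)).
Decompose cons/2: y =?= 3,  cons(u, y1) =?= cons(wrap(cons(unit, 4)), wrap(x2)).
Bind y := 3; no other remaining equation mentions y.
Decompose cons/2: u =?= wrap(cons(unit, 4)),  y1 =?= wrap(x2).
Bind u := wrap(cons(unit, 4)); substituting into the one remaining equation that mentions u gives: cons(3, cons(1, cons(cons(cons(unit, 4), wrap(cons(unit, 4))), wrap(cons(unit, 4))))) =?= cons(v, cons(1, x1)).
Bind y1 := wrap(x2); no other remaining equation mentions y1.
Decompose cons/2: cons(x2, s) =?= cons(wrap(v), wrap(wrap(cons(3, x1)))),  x =?= wrap(4).
Decompose cons/2: x2 =?= wrap(v),  s =?= wrap(wrap(cons(3, x1))).
Bind x2 := wrap(v); no other remaining equation mentions x2. Substituting into the earlier binding gives y1 := wrap(wrap(v)).
Bind s := wrap(wrap(cons(3, x1))); no other remaining equation mentions s.
Bind x := wrap(4); no other remaining equation mentions x.
Decompose cons/2: 3 =?= v,  cons(1, cons(cons(cons(unit, 4), wrap(cons(unit, 4))), wrap(cons(unit, 4)))) =?= cons(1, x1).
Bind v := 3; no other remaining equation mentions v. Substituting into the earlier bindings gives y1 := wrap(wrap(3)), x2 := wrap(3).
Decompose cons/2: 1 =?= 1,  cons(cons(cons(unit, 4), wrap(cons(unit, 4))), wrap(cons(unit, 4))) =?= x1.
Delete trivial equation 1 =?= 1.
Bind x1 := cons(cons(cons(unit, 4), wrap(cons(unit, 4))), wrap(cons(unit, 4))). Substituting into the earlier bindings gives q := wrap(cons(3, cons(cons(cons(unit, 4), wrap(cons(unit, 4))), wrap(cons(unit, 4))))), s := wrap(wrap(cons(3, cons(cons(cons(unit, 4), wrap(cons(unit, 4))), wrap(cons(unit, 4)))))).
MGU = { q -> wrap(cons(3, cons(cons(cons(unit, 4), wrap(cons(unit, 4))), wrap(cons(unit, 4))))), p -> cons(unit, 4), y -> 3, u -> wrap(cons(unit, 4)), y1 -> wrap(wrap(3)), x2 -> wrap(3), s -> wrap(wrap(cons(3, cons(cons(cons(unit, 4), wrap(cons(unit, 4))), wrap(cons(unit, 4)))))), x -> wrap(4), v -> 3, x1 -> cons(cons(cons(unit, 4), wrap(cons(unit, 4))), wrap(cons(unit, 4))) }, so s -> wrap(wrap(cons(3, cons(cons(cons(unit, 4), wrap(cons(unit, 4))), wrap(cons(unit, 4)))))).

wrap(wrap(cons(3, cons(cons(cons(unit, 4), wrap(cons(unit, 4))), wrap(cons(unit, 4))))))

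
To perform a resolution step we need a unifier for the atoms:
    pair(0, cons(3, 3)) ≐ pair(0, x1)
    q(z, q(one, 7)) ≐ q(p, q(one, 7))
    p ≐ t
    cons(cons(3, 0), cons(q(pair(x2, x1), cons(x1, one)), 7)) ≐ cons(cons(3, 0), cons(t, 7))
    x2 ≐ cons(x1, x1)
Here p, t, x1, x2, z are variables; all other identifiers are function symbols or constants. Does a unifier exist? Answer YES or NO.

Decompose pair/2: 0 ≐ 0,  cons(3, 3) ≐ x1.
Delete trivial equation 0 ≐ 0.
Bind x1 := cons(3, 3); substituting into the 2 remaining equations that mention x1 gives: cons(cons(3, 0), cons(q(pair(x2, cons(3, 3)), cons(cons(3, 3), one)), 7)) ≐ cons(cons(3, 0), cons(t, 7)),  x2 ≐ cons(cons(3, 3), cons(3, 3)).
Decompose q/2: z ≐ p,  q(one, 7) ≐ q(one, 7).
Bind z := p; no other remaining equation mentions z.
Delete trivial equation q(one, 7) ≐ q(one, 7).
Bind p := t; no other remaining equation mentions p. Substituting into the earlier binding gives z := t.
Decompose cons/2: cons(3, 0) ≐ cons(3, 0),  cons(q(pair(x2, cons(3, 3)), cons(cons(3, 3), one)), 7) ≐ cons(t, 7).
Delete trivial equation cons(3, 0) ≐ cons(3, 0).
Decompose cons/2: q(pair(x2, cons(3, 3)), cons(cons(3, 3), one)) ≐ t,  7 ≐ 7.
Bind t := q(pair(x2, cons(3, 3)), cons(cons(3, 3), one)); no other remaining equation mentions t. Substituting into the earlier bindings gives z := q(pair(x2, cons(3, 3)), cons(cons(3, 3), one)), p := q(pair(x2, cons(3, 3)), cons(cons(3, 3), one)).
Delete trivial equation 7 ≐ 7.
Bind x2 := cons(cons(3, 3), cons(3, 3)). Substituting into the earlier bindings gives z := q(pair(cons(cons(3, 3), cons(3, 3)), cons(3, 3)), cons(cons(3, 3), one)), p := q(pair(cons(cons(3, 3), cons(3, 3)), cons(3, 3)), cons(cons(3, 3), one)), t := q(pair(cons(cons(3, 3), cons(3, 3)), cons(3, 3)), cons(cons(3, 3), one)).
No equations remain and no clash or occurs-check failure arose, so a unifier exists.

YES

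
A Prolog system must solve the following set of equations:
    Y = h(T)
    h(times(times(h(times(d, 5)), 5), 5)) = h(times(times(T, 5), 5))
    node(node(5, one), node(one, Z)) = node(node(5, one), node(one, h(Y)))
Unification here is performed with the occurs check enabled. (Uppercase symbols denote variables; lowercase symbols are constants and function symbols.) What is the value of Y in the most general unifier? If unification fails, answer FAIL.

Bind Y := h(T); substituting into the one remaining equation that mentions Y gives: node(node(5, one), node(one, Z)) = node(node(5, one), node(one, h(h(T)))).
Decompose h/1: times(times(h(times(d, 5)), 5), 5) = times(times(T, 5), 5).
Decompose times/2: times(h(times(d, 5)), 5) = times(T, 5),  5 = 5.
Decompose times/2: h(times(d, 5)) = T,  5 = 5.
Bind T := h(times(d, 5)); substituting into the one remaining equation that mentions T gives: node(node(5, one), node(one, Z)) = node(node(5, one), node(one, h(h(h(times(d, 5)))))). Substituting into the earlier binding gives Y := h(h(times(d, 5))).
Delete trivial equation 5 = 5.
Delete trivial equation 5 = 5.
Decompose node/2: node(5, one) = node(5, one),  node(one, Z) = node(one, h(h(h(times(d, 5))))).
Delete trivial equation node(5, one) = node(5, one).
Decompose node/2: one = one,  Z = h(h(h(times(d, 5)))).
Delete trivial equation one = one.
Bind Z := h(h(h(times(d, 5)))).
MGU = { Y = h(h(times(d, 5))), T = h(times(d, 5)), Z = h(h(h(times(d, 5)))) }, so Y = h(h(times(d, 5))).

h(h(times(d, 5)))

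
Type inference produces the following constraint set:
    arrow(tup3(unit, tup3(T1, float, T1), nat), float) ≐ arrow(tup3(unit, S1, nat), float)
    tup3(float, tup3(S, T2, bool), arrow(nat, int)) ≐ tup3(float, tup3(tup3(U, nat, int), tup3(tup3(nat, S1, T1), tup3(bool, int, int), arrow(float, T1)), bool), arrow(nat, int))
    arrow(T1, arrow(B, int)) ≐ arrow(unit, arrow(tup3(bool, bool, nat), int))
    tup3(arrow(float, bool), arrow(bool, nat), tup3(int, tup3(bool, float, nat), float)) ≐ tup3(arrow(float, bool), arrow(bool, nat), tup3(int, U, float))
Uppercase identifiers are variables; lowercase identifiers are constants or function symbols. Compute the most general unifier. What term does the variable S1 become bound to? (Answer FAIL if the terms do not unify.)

Decompose arrow/2: tup3(unit, tup3(T1, float, T1), nat) ≐ tup3(unit, S1, nat),  float ≐ float.
Decompose tup3/3: unit ≐ unit,  tup3(T1, float, T1) ≐ S1,  nat ≐ nat.
Delete trivial equation unit ≐ unit.
Bind S1 := tup3(T1, float, T1); substituting into the one remaining equation that mentions S1 gives: tup3(float, tup3(S, T2, bool), arrow(nat, int)) ≐ tup3(float, tup3(tup3(U, nat, int), tup3(tup3(nat, tup3(T1, float, T1), T1), tup3(bool, int, int), arrow(float, T1)), bool), arrow(nat, int)).
Delete trivial equation nat ≐ nat.
Delete trivial equation float ≐ float.
Decompose tup3/3: float ≐ float,  tup3(S, T2, bool) ≐ tup3(tup3(U, nat, int), tup3(tup3(nat, tup3(T1, float, T1), T1), tup3(bool, int, int), arrow(float, T1)), bool),  arrow(nat, int) ≐ arrow(nat, int).
Delete trivial equation float ≐ float.
Decompose tup3/3: S ≐ tup3(U, nat, int),  T2 ≐ tup3(tup3(nat, tup3(T1, float, T1), T1), tup3(bool, int, int), arrow(float, T1)),  bool ≐ bool.
Bind S := tup3(U, nat, int); no other remaining equation mentions S.
Bind T2 := tup3(tup3(nat, tup3(T1, float, T1), T1), tup3(bool, int, int), arrow(float, T1)); no other remaining equation mentions T2.
Delete trivial equation bool ≐ bool.
Delete trivial equation arrow(nat, int) ≐ arrow(nat, int).
Decompose arrow/2: T1 ≐ unit,  arrow(B, int) ≐ arrow(tup3(bool, bool, nat), int).
Bind T1 := unit; no other remaining equation mentions T1. Substituting into the earlier bindings gives S1 := tup3(unit, float, unit), T2 := tup3(tup3(nat, tup3(unit, float, unit), unit), tup3(bool, int, int), arrow(float, unit)).
Decompose arrow/2: B ≐ tup3(bool, bool, nat),  int ≐ int.
Bind B := tup3(bool, bool, nat); no other remaining equation mentions B.
Delete trivial equation int ≐ int.
Decompose tup3/3: arrow(float, bool) ≐ arrow(float, bool),  arrow(bool, nat) ≐ arrow(bool, nat),  tup3(int, tup3(bool, float, nat), float) ≐ tup3(int, U, float).
Delete trivial equation arrow(float, bool) ≐ arrow(float, bool).
Delete trivial equation arrow(bool, nat) ≐ arrow(bool, nat).
Decompose tup3/3: int ≐ int,  tup3(bool, float, nat) ≐ U,  float ≐ float.
Delete trivial equation int ≐ int.
Bind U := tup3(bool, float, nat); no other remaining equation mentions U. Substituting into the earlier binding gives S := tup3(tup3(bool, float, nat), nat, int).
Delete trivial equation float ≐ float.
MGU = { S1 ↦ tup3(unit, float, unit), S ↦ tup3(tup3(bool, float, nat), nat, int), T2 ↦ tup3(tup3(nat, tup3(unit, float, unit), unit), tup3(bool, int, int), arrow(float, unit)), T1 ↦ unit, B ↦ tup3(bool, bool, nat), U ↦ tup3(bool, float, nat) }, so S1 ↦ tup3(unit, float, unit).

tup3(unit, float, unit)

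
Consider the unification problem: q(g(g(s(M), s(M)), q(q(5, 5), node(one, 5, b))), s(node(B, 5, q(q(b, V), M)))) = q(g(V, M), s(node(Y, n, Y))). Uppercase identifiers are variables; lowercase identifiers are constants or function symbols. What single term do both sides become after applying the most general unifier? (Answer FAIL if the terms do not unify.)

FAIL

Decompose q/2: g(g(s(M), s(M)), q(q(5, 5), node(one, 5, b))) = g(V, M),  s(node(B, 5, q(q(b, V), M))) = s(node(Y, n, Y)).
Decompose g/2: g(s(M), s(M)) = V,  q(q(5, 5), node(one, 5, b)) = M.
Bind V := g(s(M), s(M)); substituting into the one remaining equation that mentions V gives: s(node(B, 5, q(q(b, g(s(M), s(M))), M))) = s(node(Y, n, Y)).
Bind M := q(q(5, 5), node(one, 5, b)); substituting into the remaining equation gives: s(node(B, 5, q(q(b, g(s(q(q(5, 5), node(one, 5, b))), s(q(q(5, 5), node(one, 5, b))))), q(q(5, 5), node(one, 5, b))))) = s(node(Y, n, Y)). Substituting into the earlier binding gives V := g(s(q(q(5, 5), node(one, 5, b))), s(q(q(5, 5), node(one, 5, b)))).
Decompose s/1: node(B, 5, q(q(b, g(s(q(q(5, 5), node(one, 5, b))), s(q(q(5, 5), node(one, 5, b))))), q(q(5, 5), node(one, 5, b)))) = node(Y, n, Y).
Decompose node/3: B = Y,  5 = n,  q(q(b, g(s(q(q(5, 5), node(one, 5, b))), s(q(q(5, 5), node(one, 5, b))))), q(q(5, 5), node(one, 5, b))) = Y.
Bind B := Y; no other remaining equation mentions B.
Clash: constants 5 and n differ; no unifier exists.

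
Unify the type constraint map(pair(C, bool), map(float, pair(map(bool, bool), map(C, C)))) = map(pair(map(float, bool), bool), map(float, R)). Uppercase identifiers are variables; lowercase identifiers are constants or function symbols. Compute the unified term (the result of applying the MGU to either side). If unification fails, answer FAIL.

Decompose map/2: pair(C, bool) = pair(map(float, bool), bool),  map(float, pair(map(bool, bool), map(C, C))) = map(float, R).
Decompose pair/2: C = map(float, bool),  bool = bool.
Bind C := map(float, bool); substituting into the one remaining equation that mentions C gives: map(float, pair(map(bool, bool), map(map(float, bool), map(float, bool)))) = map(float, R).
Delete trivial equation bool = bool.
Decompose map/2: float = float,  pair(map(bool, bool), map(map(float, bool), map(float, bool))) = R.
Delete trivial equation float = float.
Bind R := pair(map(bool, bool), map(map(float, bool), map(float, bool))).
Applying the MGU to either side gives map(pair(map(float, bool), bool), map(float, pair(map(bool, bool), map(map(float, bool), map(float, bool))))).

map(pair(map(float, bool), bool), map(float, pair(map(bool, bool), map(map(float, bool), map(float, bool)))))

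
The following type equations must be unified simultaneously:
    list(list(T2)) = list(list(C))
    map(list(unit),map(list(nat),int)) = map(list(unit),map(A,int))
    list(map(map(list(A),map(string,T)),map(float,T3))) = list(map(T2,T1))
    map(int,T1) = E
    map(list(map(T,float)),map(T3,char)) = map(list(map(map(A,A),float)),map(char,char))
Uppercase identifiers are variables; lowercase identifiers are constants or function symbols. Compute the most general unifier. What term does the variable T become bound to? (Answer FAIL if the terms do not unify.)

map(list(nat),list(nat))

Decompose list/1: list(T2) = list(C).
Decompose list/1: T2 = C.
Bind T2 := C; substituting into the one remaining equation that mentions T2 gives: list(map(map(list(A),map(string,T)),map(float,T3))) = list(map(C,T1)).
Decompose map/2: list(unit) = list(unit),  map(list(nat),int) = map(A,int).
Delete trivial equation list(unit) = list(unit).
Decompose map/2: list(nat) = A,  int = int.
Bind A := list(nat); substituting into the 2 remaining equations that mention A gives: list(map(map(list(list(nat)),map(string,T)),map(float,T3))) = list(map(C,T1)),  map(list(map(T,float)),map(T3,char)) = map(list(map(map(list(nat),list(nat)),float)),map(char,char)).
Delete trivial equation int = int.
Decompose list/1: map(map(list(list(nat)),map(string,T)),map(float,T3)) = map(C,T1).
Decompose map/2: map(list(list(nat)),map(string,T)) = C,  map(float,T3) = T1.
Bind C := map(list(list(nat)),map(string,T)); no other remaining equation mentions C. Substituting into the earlier binding gives T2 := map(list(list(nat)),map(string,T)).
Bind T1 := map(float,T3); substituting into the one remaining equation that mentions T1 gives: map(int,map(float,T3)) = E.
Bind E := map(int,map(float,T3)); no other remaining equation mentions E.
Decompose map/2: list(map(T,float)) = list(map(map(list(nat),list(nat)),float)),  map(T3,char) = map(char,char).
Decompose list/1: map(T,float) = map(map(list(nat),list(nat)),float).
Decompose map/2: T = map(list(nat),list(nat)),  float = float.
Bind T := map(list(nat),list(nat)); no other remaining equation mentions T. Substituting into the earlier bindings gives T2 := map(list(list(nat)),map(string,map(list(nat),list(nat)))), C := map(list(list(nat)),map(string,map(list(nat),list(nat)))).
Delete trivial equation float = float.
Decompose map/2: T3 = char,  char = char.
Bind T3 := char; no other remaining equation mentions T3. Substituting into the earlier bindings gives T1 := map(float,char), E := map(int,map(float,char)).
Delete trivial equation char = char.
MGU = { T2 -> map(list(list(nat)),map(string,map(list(nat),list(nat)))), A -> list(nat), C -> map(list(list(nat)),map(string,map(list(nat),list(nat)))), T1 -> map(float,char), E -> map(int,map(float,char)), T -> map(list(nat),list(nat)), T3 -> char }, so T -> map(list(nat),list(nat)).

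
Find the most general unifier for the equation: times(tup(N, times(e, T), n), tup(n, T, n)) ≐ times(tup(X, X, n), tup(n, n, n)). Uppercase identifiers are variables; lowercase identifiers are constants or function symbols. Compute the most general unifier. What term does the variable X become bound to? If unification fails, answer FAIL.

Decompose times/2: tup(N, times(e, T), n) ≐ tup(X, X, n),  tup(n, T, n) ≐ tup(n, n, n).
Decompose tup/3: N ≐ X,  times(e, T) ≐ X,  n ≐ n.
Bind N := X; no other remaining equation mentions N.
Bind X := times(e, T); no other remaining equation mentions X. Substituting into the earlier binding gives N := times(e, T).
Delete trivial equation n ≐ n.
Decompose tup/3: n ≐ n,  T ≐ n,  n ≐ n.
Delete trivial equation n ≐ n.
Bind T := n; no other remaining equation mentions T. Substituting into the earlier bindings gives N := times(e, n), X := times(e, n).
Delete trivial equation n ≐ n.
MGU = { N -> times(e, n), X -> times(e, n), T -> n }, so X -> times(e, n).

times(e, n)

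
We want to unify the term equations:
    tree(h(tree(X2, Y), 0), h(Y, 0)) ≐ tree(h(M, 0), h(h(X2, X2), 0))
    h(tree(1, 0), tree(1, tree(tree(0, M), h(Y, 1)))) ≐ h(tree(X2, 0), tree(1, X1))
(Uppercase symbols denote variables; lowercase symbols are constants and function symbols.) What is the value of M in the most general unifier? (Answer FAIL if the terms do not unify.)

tree(1, h(1, 1))

Decompose tree/2: h(tree(X2, Y), 0) ≐ h(M, 0),  h(Y, 0) ≐ h(h(X2, X2), 0).
Decompose h/2: tree(X2, Y) ≐ M,  0 ≐ 0.
Bind M := tree(X2, Y); substituting into the one remaining equation that mentions M gives: h(tree(1, 0), tree(1, tree(tree(0, tree(X2, Y)), h(Y, 1)))) ≐ h(tree(X2, 0), tree(1, X1)).
Delete trivial equation 0 ≐ 0.
Decompose h/2: Y ≐ h(X2, X2),  0 ≐ 0.
Bind Y := h(X2, X2); substituting into the one remaining equation that mentions Y gives: h(tree(1, 0), tree(1, tree(tree(0, tree(X2, h(X2, X2))), h(h(X2, X2), 1)))) ≐ h(tree(X2, 0), tree(1, X1)). Substituting into the earlier binding gives M := tree(X2, h(X2, X2)).
Delete trivial equation 0 ≐ 0.
Decompose h/2: tree(1, 0) ≐ tree(X2, 0),  tree(1, tree(tree(0, tree(X2, h(X2, X2))), h(h(X2, X2), 1))) ≐ tree(1, X1).
Decompose tree/2: 1 ≐ X2,  0 ≐ 0.
Bind X2 := 1; substituting into the one remaining equation that mentions X2 gives: tree(1, tree(tree(0, tree(1, h(1, 1))), h(h(1, 1), 1))) ≐ tree(1, X1). Substituting into the earlier bindings gives M := tree(1, h(1, 1)), Y := h(1, 1).
Delete trivial equation 0 ≐ 0.
Decompose tree/2: 1 ≐ 1,  tree(tree(0, tree(1, h(1, 1))), h(h(1, 1), 1)) ≐ X1.
Delete trivial equation 1 ≐ 1.
Bind X1 := tree(tree(0, tree(1, h(1, 1))), h(h(1, 1), 1)).
MGU = { M -> tree(1, h(1, 1)), Y -> h(1, 1), X2 -> 1, X1 -> tree(tree(0, tree(1, h(1, 1))), h(h(1, 1), 1)) }, so M -> tree(1, h(1, 1)).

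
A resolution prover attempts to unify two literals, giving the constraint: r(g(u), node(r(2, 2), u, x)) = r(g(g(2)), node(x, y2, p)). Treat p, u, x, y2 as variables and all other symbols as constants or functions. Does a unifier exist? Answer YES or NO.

Decompose r/2: g(u) = g(g(2)),  node(r(2, 2), u, x) = node(x, y2, p).
Decompose g/1: u = g(2).
Bind u := g(2); substituting into the remaining equation gives: node(r(2, 2), g(2), x) = node(x, y2, p).
Decompose node/3: r(2, 2) = x,  g(2) = y2,  x = p.
Bind x := r(2, 2); substituting into the one remaining equation that mentions x gives: r(2, 2) = p.
Bind y2 := g(2); no other remaining equation mentions y2.
Bind p := r(2, 2).
No equations remain and no clash or occurs-check failure arose, so a unifier exists.

YES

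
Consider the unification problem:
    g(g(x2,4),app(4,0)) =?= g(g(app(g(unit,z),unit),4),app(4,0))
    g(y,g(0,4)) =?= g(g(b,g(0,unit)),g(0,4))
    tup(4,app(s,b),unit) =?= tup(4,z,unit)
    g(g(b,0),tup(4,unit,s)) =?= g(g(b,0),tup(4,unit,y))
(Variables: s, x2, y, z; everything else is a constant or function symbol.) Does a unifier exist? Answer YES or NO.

YES

Decompose g/2: g(x2,4) =?= g(app(g(unit,z),unit),4),  app(4,0) =?= app(4,0).
Decompose g/2: x2 =?= app(g(unit,z),unit),  4 =?= 4.
Bind x2 := app(g(unit,z),unit); no other remaining equation mentions x2.
Delete trivial equation 4 =?= 4.
Delete trivial equation app(4,0) =?= app(4,0).
Decompose g/2: y =?= g(b,g(0,unit)),  g(0,4) =?= g(0,4).
Bind y := g(b,g(0,unit)); substituting into the one remaining equation that mentions y gives: g(g(b,0),tup(4,unit,s)) =?= g(g(b,0),tup(4,unit,g(b,g(0,unit)))).
Delete trivial equation g(0,4) =?= g(0,4).
Decompose tup/3: 4 =?= 4,  app(s,b) =?= z,  unit =?= unit.
Delete trivial equation 4 =?= 4.
Bind z := app(s,b); no other remaining equation mentions z. Substituting into the earlier binding gives x2 := app(g(unit,app(s,b)),unit).
Delete trivial equation unit =?= unit.
Decompose g/2: g(b,0) =?= g(b,0),  tup(4,unit,s) =?= tup(4,unit,g(b,g(0,unit))).
Delete trivial equation g(b,0) =?= g(b,0).
Decompose tup/3: 4 =?= 4,  unit =?= unit,  s =?= g(b,g(0,unit)).
Delete trivial equation 4 =?= 4.
Delete trivial equation unit =?= unit.
Bind s := g(b,g(0,unit)). Substituting into the earlier bindings gives x2 := app(g(unit,app(g(b,g(0,unit)),b)),unit), z := app(g(b,g(0,unit)),b).
No equations remain and no clash or occurs-check failure arose, so a unifier exists.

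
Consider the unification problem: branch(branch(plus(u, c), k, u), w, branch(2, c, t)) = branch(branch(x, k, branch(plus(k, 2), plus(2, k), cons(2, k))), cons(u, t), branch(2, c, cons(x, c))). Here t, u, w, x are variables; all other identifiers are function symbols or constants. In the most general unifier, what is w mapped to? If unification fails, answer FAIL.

cons(branch(plus(k, 2), plus(2, k), cons(2, k)), cons(plus(branch(plus(k, 2), plus(2, k), cons(2, k)), c), c))

Decompose branch/3: branch(plus(u, c), k, u) = branch(x, k, branch(plus(k, 2), plus(2, k), cons(2, k))),  w = cons(u, t),  branch(2, c, t) = branch(2, c, cons(x, c)).
Decompose branch/3: plus(u, c) = x,  k = k,  u = branch(plus(k, 2), plus(2, k), cons(2, k)).
Bind x := plus(u, c); substituting into the one remaining equation that mentions x gives: branch(2, c, t) = branch(2, c, cons(plus(u, c), c)).
Delete trivial equation k = k.
Bind u := branch(plus(k, 2), plus(2, k), cons(2, k)); substituting into the remaining equations gives: w = cons(branch(plus(k, 2), plus(2, k), cons(2, k)), t),  branch(2, c, t) = branch(2, c, cons(plus(branch(plus(k, 2), plus(2, k), cons(2, k)), c), c)). Substituting into the earlier binding gives x := plus(branch(plus(k, 2), plus(2, k), cons(2, k)), c).
Bind w := cons(branch(plus(k, 2), plus(2, k), cons(2, k)), t); no other remaining equation mentions w.
Decompose branch/3: 2 = 2,  c = c,  t = cons(plus(branch(plus(k, 2), plus(2, k), cons(2, k)), c), c).
Delete trivial equation 2 = 2.
Delete trivial equation c = c.
Bind t := cons(plus(branch(plus(k, 2), plus(2, k), cons(2, k)), c), c). Substituting into the earlier binding gives w := cons(branch(plus(k, 2), plus(2, k), cons(2, k)), cons(plus(branch(plus(k, 2), plus(2, k), cons(2, k)), c), c)).
MGU = { x ↦ plus(branch(plus(k, 2), plus(2, k), cons(2, k)), c), u ↦ branch(plus(k, 2), plus(2, k), cons(2, k)), w ↦ cons(branch(plus(k, 2), plus(2, k), cons(2, k)), cons(plus(branch(plus(k, 2), plus(2, k), cons(2, k)), c), c)), t ↦ cons(plus(branch(plus(k, 2), plus(2, k), cons(2, k)), c), c) }, so w ↦ cons(branch(plus(k, 2), plus(2, k), cons(2, k)), cons(plus(branch(plus(k, 2), plus(2, k), cons(2, k)), c), c)).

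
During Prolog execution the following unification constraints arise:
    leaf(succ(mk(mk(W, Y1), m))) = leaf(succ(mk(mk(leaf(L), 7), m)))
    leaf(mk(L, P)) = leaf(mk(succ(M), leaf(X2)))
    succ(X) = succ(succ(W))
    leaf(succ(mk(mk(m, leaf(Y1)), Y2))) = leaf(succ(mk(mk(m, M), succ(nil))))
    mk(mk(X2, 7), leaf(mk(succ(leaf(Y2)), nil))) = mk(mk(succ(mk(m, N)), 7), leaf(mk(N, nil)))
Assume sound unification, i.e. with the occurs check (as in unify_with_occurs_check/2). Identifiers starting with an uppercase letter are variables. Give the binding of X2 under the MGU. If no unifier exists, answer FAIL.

succ(mk(m, succ(leaf(succ(nil)))))

Decompose leaf/1: succ(mk(mk(W, Y1), m)) = succ(mk(mk(leaf(L), 7), m)).
Decompose succ/1: mk(mk(W, Y1), m) = mk(mk(leaf(L), 7), m).
Decompose mk/2: mk(W, Y1) = mk(leaf(L), 7),  m = m.
Decompose mk/2: W = leaf(L),  Y1 = 7.
Bind W := leaf(L); substituting into the one remaining equation that mentions W gives: succ(X) = succ(succ(leaf(L))).
Bind Y1 := 7; substituting into the one remaining equation that mentions Y1 gives: leaf(succ(mk(mk(m, leaf(7)), Y2))) = leaf(succ(mk(mk(m, M), succ(nil)))).
Delete trivial equation m = m.
Decompose leaf/1: mk(L, P) = mk(succ(M), leaf(X2)).
Decompose mk/2: L = succ(M),  P = leaf(X2).
Bind L := succ(M); substituting into the one remaining equation that mentions L gives: succ(X) = succ(succ(leaf(succ(M)))). Substituting into the earlier binding gives W := leaf(succ(M)).
Bind P := leaf(X2); no other remaining equation mentions P.
Decompose succ/1: X = succ(leaf(succ(M))).
Bind X := succ(leaf(succ(M))); no other remaining equation mentions X.
Decompose leaf/1: succ(mk(mk(m, leaf(7)), Y2)) = succ(mk(mk(m, M), succ(nil))).
Decompose succ/1: mk(mk(m, leaf(7)), Y2) = mk(mk(m, M), succ(nil)).
Decompose mk/2: mk(m, leaf(7)) = mk(m, M),  Y2 = succ(nil).
Decompose mk/2: m = m,  leaf(7) = M.
Delete trivial equation m = m.
Bind M := leaf(7); no other remaining equation mentions M. Substituting into the earlier bindings gives W := leaf(succ(leaf(7))), L := succ(leaf(7)), X := succ(leaf(succ(leaf(7)))).
Bind Y2 := succ(nil); substituting into the remaining equation gives: mk(mk(X2, 7), leaf(mk(succ(leaf(succ(nil))), nil))) = mk(mk(succ(mk(m, N)), 7), leaf(mk(N, nil))).
Decompose mk/2: mk(X2, 7) = mk(succ(mk(m, N)), 7),  leaf(mk(succ(leaf(succ(nil))), nil)) = leaf(mk(N, nil)).
Decompose mk/2: X2 = succ(mk(m, N)),  7 = 7.
Bind X2 := succ(mk(m, N)); no other remaining equation mentions X2. Substituting into the earlier binding gives P := leaf(succ(mk(m, N))).
Delete trivial equation 7 = 7.
Decompose leaf/1: mk(succ(leaf(succ(nil))), nil) = mk(N, nil).
Decompose mk/2: succ(leaf(succ(nil))) = N,  nil = nil.
Bind N := succ(leaf(succ(nil))); no other remaining equation mentions N. Substituting into the earlier bindings gives P := leaf(succ(mk(m, succ(leaf(succ(nil)))))), X2 := succ(mk(m, succ(leaf(succ(nil))))).
Delete trivial equation nil = nil.
MGU = { W ↦ leaf(succ(leaf(7))), Y1 ↦ 7, L ↦ succ(leaf(7)), P ↦ leaf(succ(mk(m, succ(leaf(succ(nil)))))), X ↦ succ(leaf(succ(leaf(7)))), M ↦ leaf(7), Y2 ↦ succ(nil), X2 ↦ succ(mk(m, succ(leaf(succ(nil))))), N ↦ succ(leaf(succ(nil))) }, so X2 ↦ succ(mk(m, succ(leaf(succ(nil))))).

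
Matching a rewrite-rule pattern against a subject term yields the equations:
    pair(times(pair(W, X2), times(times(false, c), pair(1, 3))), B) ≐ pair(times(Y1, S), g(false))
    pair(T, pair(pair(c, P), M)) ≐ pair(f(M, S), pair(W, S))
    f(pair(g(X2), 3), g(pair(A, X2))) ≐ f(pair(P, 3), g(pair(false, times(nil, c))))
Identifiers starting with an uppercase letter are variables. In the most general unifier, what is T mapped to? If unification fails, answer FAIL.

f(times(times(false, c), pair(1, 3)), times(times(false, c), pair(1, 3)))

Decompose pair/2: times(pair(W, X2), times(times(false, c), pair(1, 3))) ≐ times(Y1, S),  B ≐ g(false).
Decompose times/2: pair(W, X2) ≐ Y1,  times(times(false, c), pair(1, 3)) ≐ S.
Bind Y1 := pair(W, X2); no other remaining equation mentions Y1.
Bind S := times(times(false, c), pair(1, 3)); substituting into the one remaining equation that mentions S gives: pair(T, pair(pair(c, P), M)) ≐ pair(f(M, times(times(false, c), pair(1, 3))), pair(W, times(times(false, c), pair(1, 3)))).
Bind B := g(false); no other remaining equation mentions B.
Decompose pair/2: T ≐ f(M, times(times(false, c), pair(1, 3))),  pair(pair(c, P), M) ≐ pair(W, times(times(false, c), pair(1, 3))).
Bind T := f(M, times(times(false, c), pair(1, 3))); no other remaining equation mentions T.
Decompose pair/2: pair(c, P) ≐ W,  M ≐ times(times(false, c), pair(1, 3)).
Bind W := pair(c, P); no other remaining equation mentions W. Substituting into the earlier binding gives Y1 := pair(pair(c, P), X2).
Bind M := times(times(false, c), pair(1, 3)); no other remaining equation mentions M. Substituting into the earlier binding gives T := f(times(times(false, c), pair(1, 3)), times(times(false, c), pair(1, 3))).
Decompose f/2: pair(g(X2), 3) ≐ pair(P, 3),  g(pair(A, X2)) ≐ g(pair(false, times(nil, c))).
Decompose pair/2: g(X2) ≐ P,  3 ≐ 3.
Bind P := g(X2); no other remaining equation mentions P. Substituting into the earlier bindings gives Y1 := pair(pair(c, g(X2)), X2), W := pair(c, g(X2)).
Delete trivial equation 3 ≐ 3.
Decompose g/1: pair(A, X2) ≐ pair(false, times(nil, c)).
Decompose pair/2: A ≐ false,  X2 ≐ times(nil, c).
Bind A := false; no other remaining equation mentions A.
Bind X2 := times(nil, c). Substituting into the earlier bindings gives Y1 := pair(pair(c, g(times(nil, c))), times(nil, c)), W := pair(c, g(times(nil, c))), P := g(times(nil, c)).
MGU = { Y1 ↦ pair(pair(c, g(times(nil, c))), times(nil, c)), S ↦ times(times(false, c), pair(1, 3)), B ↦ g(false), T ↦ f(times(times(false, c), pair(1, 3)), times(times(false, c), pair(1, 3))), W ↦ pair(c, g(times(nil, c))), M ↦ times(times(false, c), pair(1, 3)), P ↦ g(times(nil, c)), A ↦ false, X2 ↦ times(nil, c) }, so T ↦ f(times(times(false, c), pair(1, 3)), times(times(false, c), pair(1, 3))).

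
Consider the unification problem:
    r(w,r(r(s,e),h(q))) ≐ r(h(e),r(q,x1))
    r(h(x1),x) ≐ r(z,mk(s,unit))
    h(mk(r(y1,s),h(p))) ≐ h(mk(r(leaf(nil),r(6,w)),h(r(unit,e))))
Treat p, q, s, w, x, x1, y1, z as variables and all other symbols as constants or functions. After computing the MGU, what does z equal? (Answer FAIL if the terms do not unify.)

h(h(r(r(6,h(e)),e)))

Decompose r/2: w ≐ h(e),  r(r(s,e),h(q)) ≐ r(q,x1).
Bind w := h(e); substituting into the one remaining equation that mentions w gives: h(mk(r(y1,s),h(p))) ≐ h(mk(r(leaf(nil),r(6,h(e))),h(r(unit,e)))).
Decompose r/2: r(s,e) ≐ q,  h(q) ≐ x1.
Bind q := r(s,e); substituting into the one remaining equation that mentions q gives: h(r(s,e)) ≐ x1.
Bind x1 := h(r(s,e)); substituting into the one remaining equation that mentions x1 gives: r(h(h(r(s,e))),x) ≐ r(z,mk(s,unit)).
Decompose r/2: h(h(r(s,e))) ≐ z,  x ≐ mk(s,unit).
Bind z := h(h(r(s,e))); no other remaining equation mentions z.
Bind x := mk(s,unit); no other remaining equation mentions x.
Decompose h/1: mk(r(y1,s),h(p)) ≐ mk(r(leaf(nil),r(6,h(e))),h(r(unit,e))).
Decompose mk/2: r(y1,s) ≐ r(leaf(nil),r(6,h(e))),  h(p) ≐ h(r(unit,e)).
Decompose r/2: y1 ≐ leaf(nil),  s ≐ r(6,h(e)).
Bind y1 := leaf(nil); no other remaining equation mentions y1.
Bind s := r(6,h(e)); no other remaining equation mentions s. Substituting into the earlier bindings gives q := r(r(6,h(e)),e), x1 := h(r(r(6,h(e)),e)), z := h(h(r(r(6,h(e)),e))), x := mk(r(6,h(e)),unit).
Decompose h/1: p ≐ r(unit,e).
Bind p := r(unit,e).
MGU = { w := h(e), q := r(r(6,h(e)),e), x1 := h(r(r(6,h(e)),e)), z := h(h(r(r(6,h(e)),e))), x := mk(r(6,h(e)),unit), y1 := leaf(nil), s := r(6,h(e)), p := r(unit,e) }, so z := h(h(r(r(6,h(e)),e))).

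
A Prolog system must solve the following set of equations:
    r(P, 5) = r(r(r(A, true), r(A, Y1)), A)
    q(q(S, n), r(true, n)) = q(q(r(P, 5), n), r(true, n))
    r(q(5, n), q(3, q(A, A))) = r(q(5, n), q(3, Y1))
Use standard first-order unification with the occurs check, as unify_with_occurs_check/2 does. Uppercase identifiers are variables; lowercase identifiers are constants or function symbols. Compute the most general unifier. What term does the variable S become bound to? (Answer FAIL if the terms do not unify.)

Decompose r/2: P = r(r(A, true), r(A, Y1)),  5 = A.
Bind P := r(r(A, true), r(A, Y1)); substituting into the one remaining equation that mentions P gives: q(q(S, n), r(true, n)) = q(q(r(r(r(A, true), r(A, Y1)), 5), n), r(true, n)).
Bind A := 5; substituting into the remaining equations gives: q(q(S, n), r(true, n)) = q(q(r(r(r(5, true), r(5, Y1)), 5), n), r(true, n)),  r(q(5, n), q(3, q(5, 5))) = r(q(5, n), q(3, Y1)). Substituting into the earlier binding gives P := r(r(5, true), r(5, Y1)).
Decompose q/2: q(S, n) = q(r(r(r(5, true), r(5, Y1)), 5), n),  r(true, n) = r(true, n).
Decompose q/2: S = r(r(r(5, true), r(5, Y1)), 5),  n = n.
Bind S := r(r(r(5, true), r(5, Y1)), 5); no other remaining equation mentions S.
Delete trivial equation n = n.
Delete trivial equation r(true, n) = r(true, n).
Decompose r/2: q(5, n) = q(5, n),  q(3, q(5, 5)) = q(3, Y1).
Delete trivial equation q(5, n) = q(5, n).
Decompose q/2: 3 = 3,  q(5, 5) = Y1.
Delete trivial equation 3 = 3.
Bind Y1 := q(5, 5). Substituting into the earlier bindings gives P := r(r(5, true), r(5, q(5, 5))), S := r(r(r(5, true), r(5, q(5, 5))), 5).
MGU = { P = r(r(5, true), r(5, q(5, 5))), A = 5, S = r(r(r(5, true), r(5, q(5, 5))), 5), Y1 = q(5, 5) }, so S = r(r(r(5, true), r(5, q(5, 5))), 5).

r(r(r(5, true), r(5, q(5, 5))), 5)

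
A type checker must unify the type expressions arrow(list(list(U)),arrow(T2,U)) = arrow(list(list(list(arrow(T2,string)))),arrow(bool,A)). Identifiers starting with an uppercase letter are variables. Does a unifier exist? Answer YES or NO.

Decompose arrow/2: list(list(U)) = list(list(list(arrow(T2,string)))),  arrow(T2,U) = arrow(bool,A).
Decompose list/1: list(U) = list(list(arrow(T2,string))).
Decompose list/1: U = list(arrow(T2,string)).
Bind U := list(arrow(T2,string)); substituting into the remaining equation gives: arrow(T2,list(arrow(T2,string))) = arrow(bool,A).
Decompose arrow/2: T2 = bool,  list(arrow(T2,string)) = A.
Bind T2 := bool; substituting into the remaining equation gives: list(arrow(bool,string)) = A. Substituting into the earlier binding gives U := list(arrow(bool,string)).
Bind A := list(arrow(bool,string)).
No equations remain and no clash or occurs-check failure arose, so a unifier exists.

YES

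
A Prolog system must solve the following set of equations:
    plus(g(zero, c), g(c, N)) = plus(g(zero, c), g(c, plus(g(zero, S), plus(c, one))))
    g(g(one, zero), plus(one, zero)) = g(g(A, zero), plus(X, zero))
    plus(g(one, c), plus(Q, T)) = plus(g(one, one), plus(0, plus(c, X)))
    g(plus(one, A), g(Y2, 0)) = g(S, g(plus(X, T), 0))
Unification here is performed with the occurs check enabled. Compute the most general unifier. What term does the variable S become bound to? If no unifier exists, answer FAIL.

FAIL

Decompose plus/2: g(zero, c) = g(zero, c),  g(c, N) = g(c, plus(g(zero, S), plus(c, one))).
Delete trivial equation g(zero, c) = g(zero, c).
Decompose g/2: c = c,  N = plus(g(zero, S), plus(c, one)).
Delete trivial equation c = c.
Bind N := plus(g(zero, S), plus(c, one)); no other remaining equation mentions N.
Decompose g/2: g(one, zero) = g(A, zero),  plus(one, zero) = plus(X, zero).
Decompose g/2: one = A,  zero = zero.
Bind A := one; substituting into the one remaining equation that mentions A gives: g(plus(one, one), g(Y2, 0)) = g(S, g(plus(X, T), 0)).
Delete trivial equation zero = zero.
Decompose plus/2: one = X,  zero = zero.
Bind X := one; substituting into the 2 remaining equations that mention X gives: plus(g(one, c), plus(Q, T)) = plus(g(one, one), plus(0, plus(c, one))),  g(plus(one, one), g(Y2, 0)) = g(S, g(plus(one, T), 0)).
Delete trivial equation zero = zero.
Decompose plus/2: g(one, c) = g(one, one),  plus(Q, T) = plus(0, plus(c, one)).
Decompose g/2: one = one,  c = one.
Delete trivial equation one = one.
Clash: constants c and one differ; no unifier exists.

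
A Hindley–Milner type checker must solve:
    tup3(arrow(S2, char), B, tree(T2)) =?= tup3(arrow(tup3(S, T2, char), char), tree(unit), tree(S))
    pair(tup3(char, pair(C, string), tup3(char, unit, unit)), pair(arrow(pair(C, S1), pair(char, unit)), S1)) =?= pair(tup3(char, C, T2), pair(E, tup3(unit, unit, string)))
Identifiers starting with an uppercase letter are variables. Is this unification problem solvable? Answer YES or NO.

Decompose tup3/3: arrow(S2, char) =?= arrow(tup3(S, T2, char), char),  B =?= tree(unit),  tree(T2) =?= tree(S).
Decompose arrow/2: S2 =?= tup3(S, T2, char),  char =?= char.
Bind S2 := tup3(S, T2, char); no other remaining equation mentions S2.
Delete trivial equation char =?= char.
Bind B := tree(unit); no other remaining equation mentions B.
Decompose tree/1: T2 =?= S.
Bind T2 := S; substituting into the remaining equation gives: pair(tup3(char, pair(C, string), tup3(char, unit, unit)), pair(arrow(pair(C, S1), pair(char, unit)), S1)) =?= pair(tup3(char, C, S), pair(E, tup3(unit, unit, string))). Substituting into the earlier binding gives S2 := tup3(S, S, char).
Decompose pair/2: tup3(char, pair(C, string), tup3(char, unit, unit)) =?= tup3(char, C, S),  pair(arrow(pair(C, S1), pair(char, unit)), S1) =?= pair(E, tup3(unit, unit, string)).
Decompose tup3/3: char =?= char,  pair(C, string) =?= C,  tup3(char, unit, unit) =?= S.
Delete trivial equation char =?= char.
Occurs check fails: C occurs in pair(C, string); the equation C =?= pair(C, string) has no finite solution.

NO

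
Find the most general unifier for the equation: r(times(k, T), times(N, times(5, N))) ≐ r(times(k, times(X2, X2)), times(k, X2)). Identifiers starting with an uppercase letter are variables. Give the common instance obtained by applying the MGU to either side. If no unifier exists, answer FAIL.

r(times(k, times(times(5, k), times(5, k))), times(k, times(5, k)))

Decompose r/2: times(k, T) ≐ times(k, times(X2, X2)),  times(N, times(5, N)) ≐ times(k, X2).
Decompose times/2: k ≐ k,  T ≐ times(X2, X2).
Delete trivial equation k ≐ k.
Bind T := times(X2, X2); no other remaining equation mentions T.
Decompose times/2: N ≐ k,  times(5, N) ≐ X2.
Bind N := k; substituting into the remaining equation gives: times(5, k) ≐ X2.
Bind X2 := times(5, k). Substituting into the earlier binding gives T := times(times(5, k), times(5, k)).
Applying the MGU to either side gives r(times(k, times(times(5, k), times(5, k))), times(k, times(5, k))).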